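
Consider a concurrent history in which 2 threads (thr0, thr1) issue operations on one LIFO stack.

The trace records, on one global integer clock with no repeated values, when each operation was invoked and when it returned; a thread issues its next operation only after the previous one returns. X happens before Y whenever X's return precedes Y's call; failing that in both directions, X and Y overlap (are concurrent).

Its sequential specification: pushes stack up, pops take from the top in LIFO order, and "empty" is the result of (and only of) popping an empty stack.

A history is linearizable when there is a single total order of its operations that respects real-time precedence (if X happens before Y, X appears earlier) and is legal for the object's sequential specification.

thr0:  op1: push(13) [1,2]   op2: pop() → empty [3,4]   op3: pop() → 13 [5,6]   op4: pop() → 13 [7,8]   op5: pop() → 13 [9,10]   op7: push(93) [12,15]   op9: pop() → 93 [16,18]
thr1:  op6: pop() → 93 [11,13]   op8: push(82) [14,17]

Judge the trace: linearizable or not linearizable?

not linearizable

the violation lands at event 4, op2's response at time 4: events 1..3 linearize, events 1..4 do not
the sole real-time-consistent order of 2 completed operations fails the LIFO stack replay
one such order, op1, op2, breaks at step 2 where op2 pop() → empty is illegal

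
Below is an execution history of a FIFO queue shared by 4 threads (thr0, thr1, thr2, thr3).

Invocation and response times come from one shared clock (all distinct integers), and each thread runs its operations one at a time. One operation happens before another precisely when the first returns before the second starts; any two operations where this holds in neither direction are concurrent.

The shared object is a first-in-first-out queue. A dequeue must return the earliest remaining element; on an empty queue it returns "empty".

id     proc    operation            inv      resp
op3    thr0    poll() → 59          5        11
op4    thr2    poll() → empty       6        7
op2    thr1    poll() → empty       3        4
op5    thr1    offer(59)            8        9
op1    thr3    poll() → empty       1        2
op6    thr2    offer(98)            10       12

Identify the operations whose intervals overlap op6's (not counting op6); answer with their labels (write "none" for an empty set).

concurrent with op6 ([10,12]): every op whose interval crosses 10..12
op1 [1,2]: before
op2 [3,4]: before
op3 [5,11]: concurrent
op4 [6,7]: before
op5 [8,9]: before

op3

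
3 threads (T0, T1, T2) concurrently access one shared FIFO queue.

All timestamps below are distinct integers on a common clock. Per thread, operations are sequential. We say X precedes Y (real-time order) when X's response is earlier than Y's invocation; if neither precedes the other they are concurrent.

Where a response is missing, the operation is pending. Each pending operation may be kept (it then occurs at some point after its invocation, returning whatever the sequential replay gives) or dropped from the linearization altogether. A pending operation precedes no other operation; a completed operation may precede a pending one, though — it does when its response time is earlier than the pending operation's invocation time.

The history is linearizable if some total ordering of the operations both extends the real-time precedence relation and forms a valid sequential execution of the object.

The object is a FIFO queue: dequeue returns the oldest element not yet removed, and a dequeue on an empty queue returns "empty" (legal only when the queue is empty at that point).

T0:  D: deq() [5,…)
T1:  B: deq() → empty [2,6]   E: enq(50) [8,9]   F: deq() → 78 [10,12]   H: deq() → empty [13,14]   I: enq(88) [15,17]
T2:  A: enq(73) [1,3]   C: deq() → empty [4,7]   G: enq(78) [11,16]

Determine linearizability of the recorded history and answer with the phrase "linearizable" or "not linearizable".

not linearizable

events 1..11 are fine; event 12 — the response of F at time 12 — makes the prefix non-linearizable
3 orders of the 5 completed FIFO queue ops respect real time; none is legal
including or dropping the 2 pending operations (D, G) in any combination fails
e.g. A, B, C, E, F (pending dropped): illegal at step 2, since B deq() → empty cannot apply there
e.g. A, C, B, E, F (pending dropped): illegal at step 2, since C deq() → empty cannot apply there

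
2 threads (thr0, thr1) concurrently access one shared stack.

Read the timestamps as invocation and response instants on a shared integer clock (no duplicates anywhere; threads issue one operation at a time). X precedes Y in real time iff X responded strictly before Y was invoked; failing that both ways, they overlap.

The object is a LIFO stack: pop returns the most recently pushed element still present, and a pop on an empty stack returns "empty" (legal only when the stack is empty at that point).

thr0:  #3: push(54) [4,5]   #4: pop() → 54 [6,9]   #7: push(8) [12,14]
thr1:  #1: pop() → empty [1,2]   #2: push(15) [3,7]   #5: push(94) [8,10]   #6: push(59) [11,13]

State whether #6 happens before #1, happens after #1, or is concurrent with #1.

after

#6 spans [11,13], #1 spans [1,2]
resp(#1)=2 < inv(#6)=11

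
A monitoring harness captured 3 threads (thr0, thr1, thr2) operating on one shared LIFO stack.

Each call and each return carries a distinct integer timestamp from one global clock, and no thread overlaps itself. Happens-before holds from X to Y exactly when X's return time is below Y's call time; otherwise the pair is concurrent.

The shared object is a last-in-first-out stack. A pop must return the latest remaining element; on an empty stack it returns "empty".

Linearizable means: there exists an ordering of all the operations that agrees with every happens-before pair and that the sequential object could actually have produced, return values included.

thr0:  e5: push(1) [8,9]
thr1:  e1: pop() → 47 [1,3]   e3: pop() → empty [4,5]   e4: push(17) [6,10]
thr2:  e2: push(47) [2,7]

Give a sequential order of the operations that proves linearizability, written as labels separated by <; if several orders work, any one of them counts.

e2 < e1 < e3 < e4 < e5

after step 1 (e2 push(47)): stack <47>
after step 2 (e1 pop() → 47): stack <>
after step 3 (e3 pop() → empty): stack <>
after step 4 (e4 push(17)): stack <17>
after step 5 (e5 push(1)): stack <17,1>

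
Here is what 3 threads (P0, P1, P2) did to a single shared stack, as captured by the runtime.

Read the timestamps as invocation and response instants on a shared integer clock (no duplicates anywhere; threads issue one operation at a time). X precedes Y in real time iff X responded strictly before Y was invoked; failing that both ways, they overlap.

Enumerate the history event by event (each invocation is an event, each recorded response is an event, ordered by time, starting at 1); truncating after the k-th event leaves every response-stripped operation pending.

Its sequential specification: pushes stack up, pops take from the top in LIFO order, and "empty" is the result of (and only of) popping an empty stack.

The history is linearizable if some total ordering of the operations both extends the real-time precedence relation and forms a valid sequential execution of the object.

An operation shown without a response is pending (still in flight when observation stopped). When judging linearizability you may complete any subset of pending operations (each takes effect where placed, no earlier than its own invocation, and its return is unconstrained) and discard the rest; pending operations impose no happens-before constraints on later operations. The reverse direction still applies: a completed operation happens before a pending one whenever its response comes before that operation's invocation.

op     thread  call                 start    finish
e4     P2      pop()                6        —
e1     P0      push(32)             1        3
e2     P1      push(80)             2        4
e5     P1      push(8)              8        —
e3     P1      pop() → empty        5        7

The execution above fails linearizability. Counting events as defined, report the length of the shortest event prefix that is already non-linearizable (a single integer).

events 1..6 are still linearizable — one witness is e1, e2:
after step 1 (e1 push(32)): stack <32>
after step 2 (e2 push(80)): stack <32,80>
adding event 7 (e3 responds at 7) leaves no legal real-time order
completion choices over the 1 pending operation (e4) were checked; none helps
e.g. e1, e2, e3 (pending dropped): illegal at step 3, since e3 pop() → empty cannot apply there
e.g. e2, e1, e3 (pending dropped): illegal at step 3, since e3 pop() → empty cannot apply there

7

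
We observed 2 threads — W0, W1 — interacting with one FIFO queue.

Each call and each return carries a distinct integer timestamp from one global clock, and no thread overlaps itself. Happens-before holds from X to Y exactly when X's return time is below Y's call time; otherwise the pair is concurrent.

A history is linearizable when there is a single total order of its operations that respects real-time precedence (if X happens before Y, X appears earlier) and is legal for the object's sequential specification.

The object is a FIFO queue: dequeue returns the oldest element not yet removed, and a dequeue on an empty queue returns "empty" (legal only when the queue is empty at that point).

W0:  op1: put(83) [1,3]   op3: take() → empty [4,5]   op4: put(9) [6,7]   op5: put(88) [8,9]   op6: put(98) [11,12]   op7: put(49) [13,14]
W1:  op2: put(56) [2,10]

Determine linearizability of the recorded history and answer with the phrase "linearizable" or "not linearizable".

not linearizable

already the first 5 events (up to op3's response at time 5) admit no linearization; the first 4 still do
a single order respects real time; the 2 completed FIFO queue operations fail replay along it
no completion choice of the 1 pending operation (op2) rescues it — every subset was tried
sample order op1, op3 (pending dropped) stalls at step 2 — op3 take() → empty has no legal effect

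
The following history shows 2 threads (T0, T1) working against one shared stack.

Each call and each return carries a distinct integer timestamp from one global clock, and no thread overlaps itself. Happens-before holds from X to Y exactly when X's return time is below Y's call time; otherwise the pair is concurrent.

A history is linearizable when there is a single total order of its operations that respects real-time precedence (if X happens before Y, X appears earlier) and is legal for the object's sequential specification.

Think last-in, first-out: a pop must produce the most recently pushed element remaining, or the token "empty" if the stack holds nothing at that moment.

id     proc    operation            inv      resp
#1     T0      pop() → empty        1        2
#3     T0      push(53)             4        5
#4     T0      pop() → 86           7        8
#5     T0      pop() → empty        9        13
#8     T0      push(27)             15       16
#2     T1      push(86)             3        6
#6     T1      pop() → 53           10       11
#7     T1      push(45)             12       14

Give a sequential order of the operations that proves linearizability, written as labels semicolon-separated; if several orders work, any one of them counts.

1. #1 pop() → empty, leaving stack <>
2. #3 push(53), leaving stack <53>
3. #2 push(86), leaving stack <53,86>
4. #4 pop() → 86, leaving stack <53>
5. #6 pop() → 53, leaving stack <>
6. #5 pop() → empty, leaving stack <>
7. #7 push(45), leaving stack <45>
8. #8 push(27), leaving stack <45,27>

#1; #3; #2; #4; #6; #5; #7; #8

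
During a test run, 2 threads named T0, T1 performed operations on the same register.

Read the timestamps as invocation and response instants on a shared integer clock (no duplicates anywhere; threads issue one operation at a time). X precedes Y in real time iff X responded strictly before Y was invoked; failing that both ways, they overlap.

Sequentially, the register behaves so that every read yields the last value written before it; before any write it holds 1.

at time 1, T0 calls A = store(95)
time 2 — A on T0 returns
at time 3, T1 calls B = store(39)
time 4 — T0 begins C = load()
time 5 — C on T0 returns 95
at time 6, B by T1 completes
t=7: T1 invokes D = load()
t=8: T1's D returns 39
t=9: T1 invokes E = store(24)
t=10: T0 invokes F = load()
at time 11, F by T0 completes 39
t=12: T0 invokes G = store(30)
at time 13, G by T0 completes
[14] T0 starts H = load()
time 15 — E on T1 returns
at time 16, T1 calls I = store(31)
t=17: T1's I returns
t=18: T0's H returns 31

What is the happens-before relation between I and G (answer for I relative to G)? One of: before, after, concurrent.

after

I spans [16,17], G spans [12,13]
resp(G)=13 < inv(I)=16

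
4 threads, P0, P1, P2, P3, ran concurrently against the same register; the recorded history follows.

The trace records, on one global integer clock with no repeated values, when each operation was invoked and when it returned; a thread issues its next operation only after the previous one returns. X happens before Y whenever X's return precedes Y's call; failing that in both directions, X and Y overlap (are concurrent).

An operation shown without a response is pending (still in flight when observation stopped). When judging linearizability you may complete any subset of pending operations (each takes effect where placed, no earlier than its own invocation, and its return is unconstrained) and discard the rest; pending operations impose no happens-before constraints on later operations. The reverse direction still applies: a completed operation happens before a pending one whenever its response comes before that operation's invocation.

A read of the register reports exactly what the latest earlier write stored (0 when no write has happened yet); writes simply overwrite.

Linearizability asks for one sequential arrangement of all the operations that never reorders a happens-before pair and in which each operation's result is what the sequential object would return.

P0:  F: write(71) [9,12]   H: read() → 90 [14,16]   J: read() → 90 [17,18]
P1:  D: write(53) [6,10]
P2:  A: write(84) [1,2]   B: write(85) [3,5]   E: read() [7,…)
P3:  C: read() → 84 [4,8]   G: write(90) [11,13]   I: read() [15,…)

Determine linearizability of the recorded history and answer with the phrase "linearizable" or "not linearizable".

linearizable

witness order: A, C, B, D, E, F, G, H, I, J
1. A write(84), leaving value 84
2. C read() → 84, leaving value 84
3. B write(85), leaving value 85
4. D write(53), leaving value 53
5. E read() (pending, included), leaving value 53
6. F write(71), leaving value 71
7. G write(90), leaving value 90
8. H read() → 90, leaving value 90
9. I read() (pending, included), leaving value 90
10. J read() → 90, leaving value 90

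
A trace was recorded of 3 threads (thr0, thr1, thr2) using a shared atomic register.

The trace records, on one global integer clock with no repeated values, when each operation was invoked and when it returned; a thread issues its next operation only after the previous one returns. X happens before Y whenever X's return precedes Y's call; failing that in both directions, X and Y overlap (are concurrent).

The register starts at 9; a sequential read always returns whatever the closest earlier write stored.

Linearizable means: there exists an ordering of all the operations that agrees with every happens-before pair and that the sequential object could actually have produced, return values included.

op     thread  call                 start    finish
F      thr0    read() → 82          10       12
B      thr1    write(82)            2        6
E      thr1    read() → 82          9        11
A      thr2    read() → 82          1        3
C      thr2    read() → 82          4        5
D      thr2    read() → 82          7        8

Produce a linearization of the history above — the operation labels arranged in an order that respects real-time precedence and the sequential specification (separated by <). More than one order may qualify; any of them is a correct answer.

B < A < C < D < E < F

after step 1 (B write(82)): value 82
after step 2 (A read() → 82): value 82
after step 3 (C read() → 82): value 82
after step 4 (D read() → 82): value 82
after step 5 (E read() → 82): value 82
after step 6 (F read() → 82): value 82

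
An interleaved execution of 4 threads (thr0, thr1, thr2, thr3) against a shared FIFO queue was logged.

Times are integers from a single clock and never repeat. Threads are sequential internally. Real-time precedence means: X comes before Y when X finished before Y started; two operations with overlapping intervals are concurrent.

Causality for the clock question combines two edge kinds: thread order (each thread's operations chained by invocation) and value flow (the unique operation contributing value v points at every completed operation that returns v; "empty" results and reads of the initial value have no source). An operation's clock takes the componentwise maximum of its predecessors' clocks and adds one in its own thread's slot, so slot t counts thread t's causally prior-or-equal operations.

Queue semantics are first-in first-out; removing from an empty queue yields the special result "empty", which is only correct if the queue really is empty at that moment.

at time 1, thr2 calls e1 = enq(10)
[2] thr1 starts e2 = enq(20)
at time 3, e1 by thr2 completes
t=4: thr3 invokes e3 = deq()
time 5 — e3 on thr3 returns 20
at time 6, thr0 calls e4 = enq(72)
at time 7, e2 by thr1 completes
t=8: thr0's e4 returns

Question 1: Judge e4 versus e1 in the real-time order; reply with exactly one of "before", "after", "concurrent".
e4 spans [6,8], e1 spans [1,3]
resp(e1)=3 < inv(e4)=6

after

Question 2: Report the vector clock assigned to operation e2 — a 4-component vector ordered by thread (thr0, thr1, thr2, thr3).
root op e1, invoked 1: fresh clock plus thr2's own tick → (0, 0, 1, 0)
root op e2, invoked 2: fresh clock plus thr1's own tick → (0, 1, 0, 0)
root op e4, invoked 6: fresh clock plus thr0's own tick → (1, 0, 0, 0)
from VC(e2)=(0, 1, 0, 0), e3 (invoked 4) maxes components and bumps thr3 → (0, 1, 0, 1)
target: VC(e2) = (0, 1, 0, 0)

(0, 1, 0, 0)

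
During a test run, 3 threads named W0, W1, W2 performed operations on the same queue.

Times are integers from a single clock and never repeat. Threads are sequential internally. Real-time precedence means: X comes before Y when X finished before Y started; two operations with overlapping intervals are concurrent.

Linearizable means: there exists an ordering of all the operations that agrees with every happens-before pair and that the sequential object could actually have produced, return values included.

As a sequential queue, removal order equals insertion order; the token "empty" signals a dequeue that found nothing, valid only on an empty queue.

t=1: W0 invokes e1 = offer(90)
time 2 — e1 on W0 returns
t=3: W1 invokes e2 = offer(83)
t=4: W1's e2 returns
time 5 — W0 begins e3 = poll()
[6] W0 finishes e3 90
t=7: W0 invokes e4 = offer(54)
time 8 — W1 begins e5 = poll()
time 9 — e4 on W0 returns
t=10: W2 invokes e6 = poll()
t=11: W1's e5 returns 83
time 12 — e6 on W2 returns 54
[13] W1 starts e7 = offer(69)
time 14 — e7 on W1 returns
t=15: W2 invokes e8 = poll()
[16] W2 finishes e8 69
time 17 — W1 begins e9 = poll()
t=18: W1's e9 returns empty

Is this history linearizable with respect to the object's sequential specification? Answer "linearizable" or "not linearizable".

linearizable

a witness: e1, e2, e3, e4, e5, e6, e7, e8, e9
after step 1 (e1 offer(90)): queue <90>
after step 2 (e2 offer(83)): queue <90,83>
after step 3 (e3 poll() → 90): queue <83>
after step 4 (e4 offer(54)): queue <83,54>
after step 5 (e5 poll() → 83): queue <54>
after step 6 (e6 poll() → 54): queue <>
after step 7 (e7 offer(69)): queue <69>
after step 8 (e8 poll() → 69): queue <>
after step 9 (e9 poll() → empty): queue <>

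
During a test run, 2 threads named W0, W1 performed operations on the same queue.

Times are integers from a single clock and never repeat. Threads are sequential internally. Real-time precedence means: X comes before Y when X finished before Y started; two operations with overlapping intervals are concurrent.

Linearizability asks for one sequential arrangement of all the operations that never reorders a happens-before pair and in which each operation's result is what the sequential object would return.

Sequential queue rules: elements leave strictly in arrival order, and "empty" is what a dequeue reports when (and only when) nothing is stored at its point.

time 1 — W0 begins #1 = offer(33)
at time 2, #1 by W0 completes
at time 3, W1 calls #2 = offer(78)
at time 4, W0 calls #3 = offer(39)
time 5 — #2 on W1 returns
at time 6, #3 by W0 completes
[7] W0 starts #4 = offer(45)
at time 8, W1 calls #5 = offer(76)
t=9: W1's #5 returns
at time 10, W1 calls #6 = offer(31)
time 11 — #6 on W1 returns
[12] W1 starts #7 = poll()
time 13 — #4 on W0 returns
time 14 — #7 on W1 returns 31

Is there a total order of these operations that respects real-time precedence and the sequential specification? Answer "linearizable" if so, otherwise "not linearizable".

not linearizable

events 1..13 are fine; event 14 — the response of #7 at time 14 — makes the prefix non-linearizable
no legal order exists: 8 real-time-consistent candidates over 7 completed queue operations, all rejected
for example #1, #2, #3, #4, #5, #6, #7 fails at step 7: #7 poll() → 31 is not legal there
for example #1, #2, #3, #5, #4, #6, #7 fails at step 7: #7 poll() → 31 is not legal there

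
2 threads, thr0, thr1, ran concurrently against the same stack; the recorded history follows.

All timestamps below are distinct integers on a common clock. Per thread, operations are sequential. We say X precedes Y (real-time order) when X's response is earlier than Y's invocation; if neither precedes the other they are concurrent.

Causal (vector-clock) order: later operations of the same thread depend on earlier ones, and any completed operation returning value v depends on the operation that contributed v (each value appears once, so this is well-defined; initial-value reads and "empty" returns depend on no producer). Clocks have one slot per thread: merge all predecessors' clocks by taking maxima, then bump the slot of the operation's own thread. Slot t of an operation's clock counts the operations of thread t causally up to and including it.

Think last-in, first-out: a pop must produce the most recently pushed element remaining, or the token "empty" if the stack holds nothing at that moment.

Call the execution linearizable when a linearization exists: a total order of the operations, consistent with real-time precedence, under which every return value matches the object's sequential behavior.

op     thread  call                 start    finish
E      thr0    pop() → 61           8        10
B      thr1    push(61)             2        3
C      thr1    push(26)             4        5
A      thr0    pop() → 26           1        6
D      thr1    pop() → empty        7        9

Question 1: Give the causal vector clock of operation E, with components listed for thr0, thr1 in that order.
(2, 2)

invoked at 2, B has no predecessors; its own thr1 bump gives (0, 1)
merge at C (invoked 4): VC(B)=(0, 1), own-thread bump on thr1 → (0, 2)
merge at D (invoked 7): VC(C)=(0, 2), own-thread bump on thr1 → (0, 3)
merge at A (invoked 1): VC(C)=(0, 2), own-thread bump on thr0 → (1, 2)
merge at E (invoked 8): VC(A)=(1, 2), VC(B)=(0, 1), own-thread bump on thr0 → (2, 2)
target: VC(E) = (2, 2)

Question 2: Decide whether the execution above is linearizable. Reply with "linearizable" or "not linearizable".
linearizable

witness order: B, C, A, E, D
after step 1 (B push(61)): stack <61>
after step 2 (C push(26)): stack <61,26>
after step 3 (A pop() → 26): stack <61>
after step 4 (E pop() → 61): stack <>
after step 5 (D pop() → empty): stack <>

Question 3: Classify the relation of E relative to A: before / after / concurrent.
after

E spans [8,10], A spans [1,6]
resp(A)=6 < inv(E)=8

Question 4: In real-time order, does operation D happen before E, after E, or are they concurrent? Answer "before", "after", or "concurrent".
concurrent

D spans [7,9], E spans [8,10]
the intervals overlap in both directions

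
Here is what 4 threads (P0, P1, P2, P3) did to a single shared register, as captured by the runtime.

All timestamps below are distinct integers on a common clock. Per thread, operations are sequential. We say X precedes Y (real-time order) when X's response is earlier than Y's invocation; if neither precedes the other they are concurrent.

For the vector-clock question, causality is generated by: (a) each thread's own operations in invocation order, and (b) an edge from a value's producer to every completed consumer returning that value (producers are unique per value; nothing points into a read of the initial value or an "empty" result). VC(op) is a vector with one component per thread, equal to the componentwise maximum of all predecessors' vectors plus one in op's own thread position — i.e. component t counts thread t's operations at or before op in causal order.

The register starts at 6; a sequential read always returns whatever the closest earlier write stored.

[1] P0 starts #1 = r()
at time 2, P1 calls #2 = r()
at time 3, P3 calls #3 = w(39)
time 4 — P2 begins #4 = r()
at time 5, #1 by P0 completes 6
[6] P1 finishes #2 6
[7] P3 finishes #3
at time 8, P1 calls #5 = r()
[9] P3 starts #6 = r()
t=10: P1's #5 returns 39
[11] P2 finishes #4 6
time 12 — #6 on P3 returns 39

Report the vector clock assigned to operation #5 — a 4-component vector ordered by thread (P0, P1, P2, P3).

(0, 2, 0, 1)

#3 (invocation 3): nothing precedes it; P3's component alone gives (0, 0, 0, 1)
#4 (invocation 4): nothing precedes it; P2's component alone gives (0, 0, 1, 0)
#2 (invocation 2): nothing precedes it; P1's component alone gives (0, 1, 0, 0)
#1 (invocation 1): nothing precedes it; P0's component alone gives (1, 0, 0, 0)
#6, invoked 9, takes VC(#3)=(0, 0, 0, 1) under max, adds 1 for P3 → (0, 0, 0, 2)
#5, invoked 8, takes VC(#2)=(0, 1, 0, 0), VC(#3)=(0, 0, 0, 1) under max, adds 1 for P1 → (0, 2, 0, 1)
target: VC(#5) = (0, 2, 0, 1)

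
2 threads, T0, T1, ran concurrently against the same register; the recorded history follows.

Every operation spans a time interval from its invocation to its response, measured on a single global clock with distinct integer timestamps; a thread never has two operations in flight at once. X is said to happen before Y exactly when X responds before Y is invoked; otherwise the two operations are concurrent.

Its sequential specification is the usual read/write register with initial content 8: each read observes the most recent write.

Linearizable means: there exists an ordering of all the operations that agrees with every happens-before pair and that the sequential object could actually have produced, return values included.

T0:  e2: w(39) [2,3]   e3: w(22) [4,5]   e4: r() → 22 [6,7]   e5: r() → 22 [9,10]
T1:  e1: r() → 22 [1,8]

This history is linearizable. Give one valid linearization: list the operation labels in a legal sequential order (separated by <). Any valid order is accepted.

e2 < e3 < e1 < e4 < e5

1. e2 w(39), leaving value 39
2. e3 w(22), leaving value 22
3. e1 r() → 22, leaving value 22
4. e4 r() → 22, leaving value 22
5. e5 r() → 22, leaving value 22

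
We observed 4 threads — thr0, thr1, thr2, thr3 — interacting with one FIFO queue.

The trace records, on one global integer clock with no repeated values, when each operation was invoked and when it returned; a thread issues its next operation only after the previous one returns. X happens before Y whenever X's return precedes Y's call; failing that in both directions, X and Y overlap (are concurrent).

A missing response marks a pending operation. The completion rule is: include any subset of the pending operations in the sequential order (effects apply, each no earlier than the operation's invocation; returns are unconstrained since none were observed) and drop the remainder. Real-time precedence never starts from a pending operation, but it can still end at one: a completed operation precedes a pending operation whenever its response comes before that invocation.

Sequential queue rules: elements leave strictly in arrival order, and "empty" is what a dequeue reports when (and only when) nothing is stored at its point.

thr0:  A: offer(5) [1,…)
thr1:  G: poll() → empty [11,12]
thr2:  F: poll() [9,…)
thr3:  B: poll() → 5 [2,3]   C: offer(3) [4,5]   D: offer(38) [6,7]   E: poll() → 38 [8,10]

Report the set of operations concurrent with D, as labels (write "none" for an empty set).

A

D spans [6,7]: anything still running between times 6 and 7 counts as concurrent
A [1,…): concurrent
B [2,3]: before
C [4,5]: before
E [8,10]: after
F [9,…): after
G [11,12]: after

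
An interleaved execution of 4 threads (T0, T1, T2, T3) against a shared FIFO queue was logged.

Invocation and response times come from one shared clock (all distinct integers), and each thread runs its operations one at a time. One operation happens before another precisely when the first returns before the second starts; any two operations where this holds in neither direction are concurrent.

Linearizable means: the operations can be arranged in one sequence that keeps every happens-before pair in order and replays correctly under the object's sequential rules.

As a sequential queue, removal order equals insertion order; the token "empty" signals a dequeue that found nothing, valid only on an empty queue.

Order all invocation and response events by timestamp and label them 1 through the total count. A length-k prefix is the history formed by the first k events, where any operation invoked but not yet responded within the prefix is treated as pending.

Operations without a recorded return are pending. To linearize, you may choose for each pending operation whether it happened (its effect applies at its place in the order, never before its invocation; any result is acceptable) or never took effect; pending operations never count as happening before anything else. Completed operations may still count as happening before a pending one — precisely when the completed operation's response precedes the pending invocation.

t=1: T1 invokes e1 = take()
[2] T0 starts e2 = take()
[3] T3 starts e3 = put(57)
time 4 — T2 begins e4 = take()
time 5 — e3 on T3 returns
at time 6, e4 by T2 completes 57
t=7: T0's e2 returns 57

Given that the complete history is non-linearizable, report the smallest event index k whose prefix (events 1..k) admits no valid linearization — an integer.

7

events 1..6 are still linearizable — one witness is e1, e2, e3, e4:
1. e1 take() (pending, included), leaving queue <>
2. e2 take() (pending, included), leaving queue <>
3. e3 put(57), leaving queue <57>
4. e4 take() → 57, leaving queue <>
at event 7 (e2's time-7 response) nothing linearizes any more
no completion choice of the 1 pending operation (e1) rescues it — every subset was tried
sample order e2, e3, e4 (pending dropped) stalls at step 1 — e2 take() → 57 has no legal effect
sample order e2, e4, e3 (pending dropped) stalls at step 1 — e2 take() → 57 has no legal effect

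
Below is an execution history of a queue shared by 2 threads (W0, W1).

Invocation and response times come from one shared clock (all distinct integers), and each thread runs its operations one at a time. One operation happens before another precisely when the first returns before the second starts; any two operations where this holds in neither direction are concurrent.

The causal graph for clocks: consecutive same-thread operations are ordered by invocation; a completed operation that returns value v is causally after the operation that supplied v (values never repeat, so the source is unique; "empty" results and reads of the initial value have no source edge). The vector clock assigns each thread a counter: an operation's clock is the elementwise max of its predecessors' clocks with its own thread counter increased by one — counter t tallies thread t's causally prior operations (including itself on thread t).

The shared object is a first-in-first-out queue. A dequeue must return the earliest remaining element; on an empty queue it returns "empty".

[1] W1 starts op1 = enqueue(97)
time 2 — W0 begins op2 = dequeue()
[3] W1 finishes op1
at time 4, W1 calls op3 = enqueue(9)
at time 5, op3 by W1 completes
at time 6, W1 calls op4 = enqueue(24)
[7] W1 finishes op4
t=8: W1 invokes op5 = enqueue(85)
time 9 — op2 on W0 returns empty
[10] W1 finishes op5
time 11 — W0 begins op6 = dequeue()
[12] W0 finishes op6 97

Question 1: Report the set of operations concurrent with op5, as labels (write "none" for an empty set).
Answer: op2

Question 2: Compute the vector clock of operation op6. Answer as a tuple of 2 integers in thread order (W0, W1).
Answer: (2, 1)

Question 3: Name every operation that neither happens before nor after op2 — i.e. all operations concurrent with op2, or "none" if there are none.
Answer: op1, op3, op4, op5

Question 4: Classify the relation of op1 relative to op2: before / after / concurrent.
Answer: concurrent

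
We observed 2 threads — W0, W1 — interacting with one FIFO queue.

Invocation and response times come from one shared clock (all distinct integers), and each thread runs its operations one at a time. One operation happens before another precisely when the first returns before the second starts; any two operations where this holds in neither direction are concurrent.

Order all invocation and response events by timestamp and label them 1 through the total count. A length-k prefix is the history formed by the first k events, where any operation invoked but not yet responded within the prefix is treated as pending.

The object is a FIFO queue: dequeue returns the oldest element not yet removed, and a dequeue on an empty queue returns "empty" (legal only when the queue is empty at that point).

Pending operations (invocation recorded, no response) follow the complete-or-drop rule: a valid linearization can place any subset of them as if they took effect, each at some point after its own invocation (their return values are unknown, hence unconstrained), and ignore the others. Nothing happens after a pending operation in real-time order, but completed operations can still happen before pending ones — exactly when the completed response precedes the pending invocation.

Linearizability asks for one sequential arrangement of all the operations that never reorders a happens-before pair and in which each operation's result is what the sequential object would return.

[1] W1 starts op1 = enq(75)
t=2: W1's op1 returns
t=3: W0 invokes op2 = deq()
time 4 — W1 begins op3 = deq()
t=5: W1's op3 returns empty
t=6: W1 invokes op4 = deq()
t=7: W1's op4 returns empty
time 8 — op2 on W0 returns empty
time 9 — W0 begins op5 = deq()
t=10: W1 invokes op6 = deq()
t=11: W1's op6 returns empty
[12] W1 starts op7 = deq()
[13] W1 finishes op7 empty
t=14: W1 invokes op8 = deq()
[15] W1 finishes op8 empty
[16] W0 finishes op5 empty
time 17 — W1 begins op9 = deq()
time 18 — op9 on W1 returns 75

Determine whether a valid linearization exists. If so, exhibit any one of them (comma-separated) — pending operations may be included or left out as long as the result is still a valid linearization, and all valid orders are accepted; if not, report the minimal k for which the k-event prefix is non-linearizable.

the violation lands at event 8, op2's response at time 8: events 1..7 linearize, events 1..8 do not
4 completed operations, 3 real-time-consistent orders — every FIFO queue replay fails
take op1, op2, op3, op4: step 2 already fails, because op2 deq() → empty cannot occur there
take op1, op3, op2, op4: step 2 already fails, because op3 deq() → empty cannot occur there

not linearizable — minimal violating prefix: 8 events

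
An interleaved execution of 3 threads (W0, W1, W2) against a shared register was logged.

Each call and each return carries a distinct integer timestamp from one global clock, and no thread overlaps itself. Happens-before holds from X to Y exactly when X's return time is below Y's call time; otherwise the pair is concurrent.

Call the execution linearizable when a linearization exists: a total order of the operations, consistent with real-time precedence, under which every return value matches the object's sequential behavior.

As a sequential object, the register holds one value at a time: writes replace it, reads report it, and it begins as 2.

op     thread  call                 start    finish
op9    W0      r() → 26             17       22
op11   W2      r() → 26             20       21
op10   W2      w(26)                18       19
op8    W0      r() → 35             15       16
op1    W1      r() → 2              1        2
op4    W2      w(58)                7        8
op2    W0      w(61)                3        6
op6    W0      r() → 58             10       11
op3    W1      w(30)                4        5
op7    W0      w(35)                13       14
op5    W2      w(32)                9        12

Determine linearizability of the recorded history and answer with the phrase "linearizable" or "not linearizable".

linearizable

one valid linearization: op1, op2, op3, op4, op6, op5, op7, op8, op10, op9, op11
after step 1 (op1 r() → 2): value 2
after step 2 (op2 w(61)): value 61
after step 3 (op3 w(30)): value 30
after step 4 (op4 w(58)): value 58
after step 5 (op6 r() → 58): value 58
after step 6 (op5 w(32)): value 32
after step 7 (op7 w(35)): value 35
after step 8 (op8 r() → 35): value 35
after step 9 (op10 w(26)): value 26
after step 10 (op9 r() → 26): value 26
after step 11 (op11 r() → 26): value 26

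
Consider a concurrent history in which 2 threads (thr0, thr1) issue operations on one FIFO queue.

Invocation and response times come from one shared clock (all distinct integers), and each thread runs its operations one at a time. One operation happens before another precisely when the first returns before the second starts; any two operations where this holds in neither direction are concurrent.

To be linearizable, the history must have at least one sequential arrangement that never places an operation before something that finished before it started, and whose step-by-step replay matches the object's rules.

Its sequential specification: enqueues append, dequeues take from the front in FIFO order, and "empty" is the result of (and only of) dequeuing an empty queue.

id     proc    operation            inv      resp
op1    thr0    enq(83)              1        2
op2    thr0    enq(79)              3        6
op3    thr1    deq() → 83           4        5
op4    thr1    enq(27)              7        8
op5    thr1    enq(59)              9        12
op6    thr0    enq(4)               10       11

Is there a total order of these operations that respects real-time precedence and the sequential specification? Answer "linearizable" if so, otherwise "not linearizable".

witness order: op1, op2, op3, op4, op5, op6
step 1: op1 enq(83) — queue <83>
step 2: op2 enq(79) — queue <83,79>
step 3: op3 deq() → 83 — queue <79>
step 4: op4 enq(27) — queue <79,27>
step 5: op5 enq(59) — queue <79,27,59>
step 6: op6 enq(4) — queue <79,27,59,4>

linearizable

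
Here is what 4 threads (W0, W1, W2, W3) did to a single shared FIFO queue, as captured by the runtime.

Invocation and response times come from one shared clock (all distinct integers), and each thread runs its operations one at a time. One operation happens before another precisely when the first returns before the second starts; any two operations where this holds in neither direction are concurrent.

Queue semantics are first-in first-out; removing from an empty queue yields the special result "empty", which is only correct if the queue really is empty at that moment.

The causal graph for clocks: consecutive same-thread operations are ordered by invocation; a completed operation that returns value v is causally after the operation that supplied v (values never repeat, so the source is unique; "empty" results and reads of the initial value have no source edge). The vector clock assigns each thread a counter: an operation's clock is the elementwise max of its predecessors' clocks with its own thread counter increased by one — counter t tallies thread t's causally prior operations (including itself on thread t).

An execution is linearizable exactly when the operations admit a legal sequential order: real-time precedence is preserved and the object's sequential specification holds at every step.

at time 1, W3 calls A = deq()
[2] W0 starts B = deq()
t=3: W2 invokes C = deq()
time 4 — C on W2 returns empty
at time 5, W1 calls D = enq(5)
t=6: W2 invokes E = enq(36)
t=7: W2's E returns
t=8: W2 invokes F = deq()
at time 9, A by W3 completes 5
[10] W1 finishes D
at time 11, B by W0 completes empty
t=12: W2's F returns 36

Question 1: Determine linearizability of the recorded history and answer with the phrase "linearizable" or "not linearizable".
a witness: B, C, D, A, E, F
step 1: B deq() → empty — queue <>
step 2: C deq() → empty — queue <>
step 3: D enq(5) — queue <5>
step 4: A deq() → 5 — queue <>
step 5: E enq(36) — queue <36>
step 6: F deq() → 36 — queue <>

linearizable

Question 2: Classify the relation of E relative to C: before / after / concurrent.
E spans [6,7], C spans [3,4]
resp(C)=4 < inv(E)=6

after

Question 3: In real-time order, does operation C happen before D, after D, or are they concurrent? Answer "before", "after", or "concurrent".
C spans [3,4], D spans [5,10]
resp(C)=4 < inv(D)=5

before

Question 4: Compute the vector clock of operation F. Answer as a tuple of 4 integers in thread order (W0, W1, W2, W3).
C, invoked 3, has no incoming edges; only W2's bump applies → (0, 0, 1, 0)
D, invoked 5, has no incoming edges; only W1's bump applies → (0, 1, 0, 0)
B, invoked 2, has no incoming edges; only W0's bump applies → (1, 0, 0, 0)
E, invoked 6, takes VC(C)=(0, 0, 1, 0) under max, adds 1 for W2 → (0, 0, 2, 0)
A, invoked 1, takes VC(D)=(0, 1, 0, 0) under max, adds 1 for W3 → (0, 1, 0, 1)
F, invoked 8, takes VC(E)=(0, 0, 2, 0) under max, adds 1 for W2 → (0, 0, 3, 0)
target: VC(F) = (0, 0, 3, 0)

(0, 0, 3, 0)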